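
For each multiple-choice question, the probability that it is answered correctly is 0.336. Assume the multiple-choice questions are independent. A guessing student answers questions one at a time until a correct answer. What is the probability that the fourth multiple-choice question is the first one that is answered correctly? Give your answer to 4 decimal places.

0.0984

Geometric (trials to first success), p = 0.336.
P(Y = 4) = (1−p)^3 · p = 0.29275 · 0.336 = 0.098366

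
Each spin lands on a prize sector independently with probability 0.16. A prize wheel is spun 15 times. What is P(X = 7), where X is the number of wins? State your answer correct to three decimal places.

0.004

X ~ Binomial(n=15, p=0.16).
P(X=7) = C(15,7) · p^7 · (1−p)^8
= 6435 · 2.6844e-06 · 0.24788 = 0.00428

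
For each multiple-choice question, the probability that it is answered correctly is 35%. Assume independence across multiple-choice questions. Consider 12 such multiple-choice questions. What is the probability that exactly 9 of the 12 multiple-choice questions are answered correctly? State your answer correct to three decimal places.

0.005

X ~ Binomial(n=12, p=0.35).
P(X=9) = C(12,9) · p^9 · (1−p)^3
= 220 · 7.8816e-05 · 0.27463 = 0.00476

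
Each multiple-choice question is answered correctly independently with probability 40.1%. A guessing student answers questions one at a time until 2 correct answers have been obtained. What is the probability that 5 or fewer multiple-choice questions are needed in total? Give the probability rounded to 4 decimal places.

0.6648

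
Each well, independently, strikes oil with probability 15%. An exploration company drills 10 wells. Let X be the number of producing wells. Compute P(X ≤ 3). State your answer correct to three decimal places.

0.950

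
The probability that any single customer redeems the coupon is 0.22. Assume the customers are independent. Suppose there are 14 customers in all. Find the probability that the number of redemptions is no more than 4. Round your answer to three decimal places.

0.824

X ~ Binomial(14, 0.22); P(X ≤ 4) = Σ C(14,k) p^k (1−p)^(14−k) over k:
  k=0: C(14,0)·0.22^0·0.78^14 = 0.03085
  k=1: C(14,1)·0.22^1·0.78^13 = 0.12184
  k=2: C(14,2)·0.22^2·0.78^12 = 0.22337
  k=3: C(14,3)·0.22^3·0.78^11 = 0.25201
  k=4: C(14,4)·0.22^4·0.78^10 = 0.19547
Total = 0.82353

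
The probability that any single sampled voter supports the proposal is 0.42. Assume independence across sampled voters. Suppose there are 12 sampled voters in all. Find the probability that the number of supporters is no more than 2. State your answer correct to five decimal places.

0.06420

X ~ Binomial(12, 0.42); P(X ≤ 2) = Σ C(12,k) p^k (1−p)^(12−k) over k:
  k=0: C(12,0)·0.42^0·0.58^12 = 0.0014492
  k=1: C(12,1)·0.42^1·0.58^11 = 0.0125933
  k=2: C(12,2)·0.42^2·0.58^10 = 0.0501559
Total = 0.0641984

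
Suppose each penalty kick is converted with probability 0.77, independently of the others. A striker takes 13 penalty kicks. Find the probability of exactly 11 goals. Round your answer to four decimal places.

X ~ Binomial(n=13, p=0.77).
P(X=11) = C(13,11) · p^11 · (1−p)^2
= 78 · 0.056415 · 0.0529 = 0.232781

0.2328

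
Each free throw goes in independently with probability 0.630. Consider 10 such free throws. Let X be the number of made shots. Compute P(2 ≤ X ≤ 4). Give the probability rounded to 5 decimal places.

0.11964

X ~ Binomial(10, 0.63); P(2 ≤ X ≤ 4) = Σ C(10,k) p^k (1−p)^(10−k) over k:
  k=2: C(10,2)·0.63^2·0.37^8 = 0.0062735
  k=3: C(10,3)·0.63^3·0.37^7 = 0.0284849
  k=4: C(10,4)·0.63^4·0.37^6 = 0.0848774
Total = 0.1196357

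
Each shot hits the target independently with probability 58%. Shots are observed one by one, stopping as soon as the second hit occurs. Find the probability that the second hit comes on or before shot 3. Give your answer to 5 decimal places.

Finishing within 3 shots ⇔ at least 2 successes in the first 3. With X ~ Binomial(3, 0.58), P(Y ≤ 3) = 1 − P(X ≤ 1).
  k=0: C(3,0)·0.58^0·0.42^3 = 0.0740880
  k=1: C(3,1)·0.58^1·0.42^2 = 0.3069360
1 − 0.3810240 = 0.6189760

0.61898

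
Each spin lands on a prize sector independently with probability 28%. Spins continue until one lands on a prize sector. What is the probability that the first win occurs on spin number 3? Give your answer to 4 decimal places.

Geometric (trials to first success), p = 0.28.
P(Y = 3) = (1−p)^2 · p = 0.5184 · 0.28 = 0.145152

0.1452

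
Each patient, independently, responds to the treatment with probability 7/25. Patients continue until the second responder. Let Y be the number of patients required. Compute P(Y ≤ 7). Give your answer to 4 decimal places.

0.6266

Finishing within 7 patients ⇔ at least 2 successes in the first 7. With X ~ Binomial(7, 0.28), P(Y ≤ 7) = 1 − P(X ≤ 1).
  k=0: C(7,0)·0.28^0·0.72^7 = 0.100306
  k=1: C(7,1)·0.28^1·0.72^6 = 0.273056
1 − 0.373362 = 0.626638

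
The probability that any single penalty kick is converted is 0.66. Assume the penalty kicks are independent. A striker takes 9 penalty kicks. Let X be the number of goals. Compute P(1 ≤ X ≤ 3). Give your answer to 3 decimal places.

0.047

X ~ Binomial(9, 0.66); P(1 ≤ X ≤ 3) = Σ C(9,k) p^k (1−p)^(9−k) over k:
  k=1: C(9,1)·0.66^1·0.34^8 = 0.00106
  k=2: C(9,2)·0.66^2·0.34^7 = 0.00824
  k=3: C(9,3)·0.66^3·0.34^6 = 0.03731
Total = 0.04660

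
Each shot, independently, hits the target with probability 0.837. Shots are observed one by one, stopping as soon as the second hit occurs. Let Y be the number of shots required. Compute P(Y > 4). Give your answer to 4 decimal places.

0.0152

Needing more than 4 shots ⇔ fewer than 2 successes in the first 4. With X ~ Binomial(4, 0.837), P(Y > 4) = P(X ≤ 1).
  k=0: C(4,0)·0.837^0·0.163^4 = 0.000706
  k=1: C(4,1)·0.837^1·0.163^3 = 0.014499
P(X ≤ 1) = 0.015205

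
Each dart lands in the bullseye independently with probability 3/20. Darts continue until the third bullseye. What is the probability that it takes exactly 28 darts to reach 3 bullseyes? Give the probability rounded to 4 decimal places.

0.0204

Y = trial on which the third success occurs; negative binomial, r=3, p=0.15.
P(Y=28) = C(27,2) · p^3 · (1−p)^25
= 351 · 0.003375 · 0.017198 = 0.020373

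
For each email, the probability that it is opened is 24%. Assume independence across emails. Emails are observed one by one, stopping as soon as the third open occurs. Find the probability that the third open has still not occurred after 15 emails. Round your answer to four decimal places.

0.2642

Needing more than 15 emails ⇔ fewer than 3 successes in the first 15. With X ~ Binomial(15, 0.24), P(Y > 15) = P(X ≤ 2).
  k=0: C(15,0)·0.24^0·0.76^15 = 0.016301
  k=1: C(15,1)·0.24^1·0.76^14 = 0.077213
  k=2: C(15,2)·0.24^2·0.76^13 = 0.170682
P(X ≤ 2) = 0.264196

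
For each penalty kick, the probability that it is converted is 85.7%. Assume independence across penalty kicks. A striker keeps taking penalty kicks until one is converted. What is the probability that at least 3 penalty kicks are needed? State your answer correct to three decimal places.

0.020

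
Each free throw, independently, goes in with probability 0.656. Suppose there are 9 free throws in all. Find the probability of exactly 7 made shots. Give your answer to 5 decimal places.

0.22271

X ~ Binomial(n=9, p=0.656).
P(X=7) = C(9,7) · p^7 · (1−p)^2
= 36 · 0.052279 · 0.11834 = 0.2227134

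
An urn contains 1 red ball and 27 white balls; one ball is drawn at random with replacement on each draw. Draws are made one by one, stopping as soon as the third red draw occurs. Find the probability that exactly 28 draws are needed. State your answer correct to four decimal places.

0.0064

Y = trial on which the third success occurs; negative binomial, r=3, p=0.035714.
P(Y=28) = C(27,2) · p^3 · (1−p)^25
= 351 · 4.5554e-05 · 0.40285 = 0.006441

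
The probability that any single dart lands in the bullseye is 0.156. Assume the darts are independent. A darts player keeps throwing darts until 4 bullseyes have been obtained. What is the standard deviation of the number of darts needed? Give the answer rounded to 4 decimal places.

11.7781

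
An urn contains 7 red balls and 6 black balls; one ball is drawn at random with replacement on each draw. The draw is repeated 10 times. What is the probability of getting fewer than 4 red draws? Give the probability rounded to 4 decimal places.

0.1160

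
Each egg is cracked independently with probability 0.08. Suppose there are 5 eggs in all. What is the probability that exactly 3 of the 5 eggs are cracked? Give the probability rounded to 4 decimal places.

0.0043

X ~ Binomial(n=5, p=0.08).
P(X=3) = C(5,3) · p^3 · (1−p)^2
= 10 · 0.000512 · 0.8464 = 0.004334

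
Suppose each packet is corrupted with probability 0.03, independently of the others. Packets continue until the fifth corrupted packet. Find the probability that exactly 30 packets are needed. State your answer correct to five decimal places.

0.00027

Y = trial on which the fifth success occurs; negative binomial, r=5, p=0.03.
P(Y=30) = C(29,4) · p^5 · (1−p)^25
= 23751 · 2.43e-08 · 0.46697 = 0.0002695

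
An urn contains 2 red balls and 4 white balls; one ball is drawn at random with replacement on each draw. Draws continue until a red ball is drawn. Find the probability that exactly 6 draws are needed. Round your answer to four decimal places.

Geometric (trials to first success), p = 0.333333.
P(Y = 6) = (1−p)^5 · p = 0.13169 · 0.333333 = 0.043896

0.0439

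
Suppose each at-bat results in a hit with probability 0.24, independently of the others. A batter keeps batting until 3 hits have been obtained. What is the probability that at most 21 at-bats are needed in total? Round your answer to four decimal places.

Finishing within 21 at-bats ⇔ at least 3 successes in the first 21. With X ~ Binomial(21, 0.24), P(Y ≤ 21) = 1 − P(X ≤ 2).
  k=0: C(21,0)·0.24^0·0.76^21 = 0.003141
  k=1: C(21,1)·0.24^1·0.76^20 = 0.020831
  k=2: C(21,2)·0.24^2·0.76^19 = 0.065781
1 − 0.089753 = 0.910247

0.9102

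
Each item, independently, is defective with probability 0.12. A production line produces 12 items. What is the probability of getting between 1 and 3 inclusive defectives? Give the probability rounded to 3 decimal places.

X ~ Binomial(12, 0.12); P(1 ≤ X ≤ 3) = Σ C(12,k) p^k (1−p)^(12−k) over k:
  k=1: C(12,1)·0.12^1·0.88^11 = 0.35292
  k=2: C(12,2)·0.12^2·0.88^10 = 0.26469
  k=3: C(12,3)·0.12^3·0.88^9 = 0.12031
Total = 0.73792

0.738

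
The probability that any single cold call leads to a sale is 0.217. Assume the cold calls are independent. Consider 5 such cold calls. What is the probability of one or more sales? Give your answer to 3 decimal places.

P(at least one) = 1 − P(none) = 1 − (1 − 0.217)^5
= 1 − 0.29431 = 0.70569

0.706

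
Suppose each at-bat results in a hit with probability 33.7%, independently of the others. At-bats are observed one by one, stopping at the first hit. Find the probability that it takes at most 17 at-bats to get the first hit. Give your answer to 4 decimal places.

0.9991

Y = number of at-bats to the first success; geometric, p = 0.337.
P(Y ≤ 17) = 1 − (1−p)^17 = 1 − 0.000924 = 0.999076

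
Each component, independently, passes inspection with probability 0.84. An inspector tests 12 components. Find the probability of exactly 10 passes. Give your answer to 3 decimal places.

0.296

X ~ Binomial(n=12, p=0.84).
P(X=10) = C(12,10) · p^10 · (1−p)^2
= 66 · 0.1749 · 0.0256 = 0.29551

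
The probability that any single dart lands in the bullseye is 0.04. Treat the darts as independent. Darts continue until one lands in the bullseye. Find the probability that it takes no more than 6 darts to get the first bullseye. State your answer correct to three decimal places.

0.217

Y = number of darts to the first success; geometric, p = 0.04.
P(Y ≤ 6) = 1 − (1−p)^6 = 1 − 0.78276 = 0.21724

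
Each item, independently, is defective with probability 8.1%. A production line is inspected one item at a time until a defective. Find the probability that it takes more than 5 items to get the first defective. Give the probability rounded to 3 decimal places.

Y = number of items to the first success; geometric, p = 0.081.
P(Y > 5) = P(first 5 all fail) = (1−p)^5 = 0.65551

0.656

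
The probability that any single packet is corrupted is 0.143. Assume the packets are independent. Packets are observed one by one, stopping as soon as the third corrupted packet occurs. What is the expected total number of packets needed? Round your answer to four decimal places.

Y = total packets until the third success; negative binomial with r=3, p=0.143.
E[Y] = r / p = 3 / 0.143 = 20.979021

20.9790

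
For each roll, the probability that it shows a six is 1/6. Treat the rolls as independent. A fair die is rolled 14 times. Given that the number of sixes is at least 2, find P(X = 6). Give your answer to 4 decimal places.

0.0213

X ~ Binomial(14, 0.166667). Want P(X=6 | X≥2) = P(X=6) / P(X≥2).
P(X=6) = C(14,6)·0.166667^6·0.833333^8 = 0.014969
P(X≥2) = 1 − 0.077887 − 0.218082 = 0.704031
Ratio = 0.014969 / 0.704031 = 0.021262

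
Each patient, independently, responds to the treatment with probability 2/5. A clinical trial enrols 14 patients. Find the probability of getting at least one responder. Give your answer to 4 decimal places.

0.9992

P(at least one) = 1 − P(none) = 1 − (1 − 0.40)^14
= 1 − 0.000784 = 0.999216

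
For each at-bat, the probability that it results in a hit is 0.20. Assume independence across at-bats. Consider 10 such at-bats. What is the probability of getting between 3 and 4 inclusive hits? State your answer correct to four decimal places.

X ~ Binomial(10, 0.20); P(3 ≤ X ≤ 4) = Σ C(10,k) p^k (1−p)^(10−k) over k:
  k=3: C(10,3)·0.20^3·0.80^7 = 0.201327
  k=4: C(10,4)·0.20^4·0.80^6 = 0.088080
Total = 0.289407

0.2894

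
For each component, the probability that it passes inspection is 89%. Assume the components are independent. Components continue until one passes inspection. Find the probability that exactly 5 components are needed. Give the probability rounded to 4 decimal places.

Geometric (trials to first success), p = 0.89.
P(Y = 5) = (1−p)^4 · p = 0.00014641 · 0.89 = 0.000130

0.0001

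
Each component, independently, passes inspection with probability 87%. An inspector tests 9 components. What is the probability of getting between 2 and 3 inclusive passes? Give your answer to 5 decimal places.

X ~ Binomial(9, 0.87); P(2 ≤ X ≤ 3) = Σ C(9,k) p^k (1−p)^(9−k) over k:
  k=2: C(9,2)·0.87^2·0.13^7 = 0.0000171
  k=3: C(9,3)·0.87^3·0.13^6 = 0.0002670
Total = 0.0002841

0.00028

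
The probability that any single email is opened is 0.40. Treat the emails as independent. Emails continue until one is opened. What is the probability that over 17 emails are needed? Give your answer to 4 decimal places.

0.0002

Y = number of emails to the first success; geometric, p = 0.40.
P(Y > 17) = P(first 17 all fail) = (1−p)^17 = 0.000169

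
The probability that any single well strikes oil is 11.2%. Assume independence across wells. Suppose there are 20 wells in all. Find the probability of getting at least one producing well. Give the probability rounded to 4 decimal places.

P(at least one) = 1 − P(none) = 1 − (1 − 0.112)^20
= 1 − 0.092952 = 0.907048

0.9070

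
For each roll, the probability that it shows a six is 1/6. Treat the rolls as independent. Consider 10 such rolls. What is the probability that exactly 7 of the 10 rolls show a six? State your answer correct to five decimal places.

X ~ Binomial(n=10, p=0.166667).
P(X=7) = C(10,7) · p^7 · (1−p)^3
= 120 · 3.5722e-06 · 0.5787 = 0.0002481

0.00025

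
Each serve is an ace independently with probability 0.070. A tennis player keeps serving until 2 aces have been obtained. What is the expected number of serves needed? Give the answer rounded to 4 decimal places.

Y = total serves until the second success; negative binomial with r=2, p=0.07.
E[Y] = r / p = 2 / 0.07 = 28.571429

28.5714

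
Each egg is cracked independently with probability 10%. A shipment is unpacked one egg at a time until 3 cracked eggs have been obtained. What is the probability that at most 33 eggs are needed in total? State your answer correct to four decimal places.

0.6543

Finishing within 33 eggs ⇔ at least 3 successes in the first 33. With X ~ Binomial(33, 0.10), P(Y ≤ 33) = 1 − P(X ≤ 2).
  k=0: C(33,0)·0.10^0·0.90^33 = 0.030903
  k=1: C(33,1)·0.10^1·0.90^32 = 0.113312
  k=2: C(33,2)·0.10^2·0.90^31 = 0.201443
1 − 0.345658 = 0.654342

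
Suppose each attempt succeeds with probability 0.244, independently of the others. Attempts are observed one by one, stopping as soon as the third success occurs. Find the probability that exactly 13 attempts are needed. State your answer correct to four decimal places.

Y = trial on which the third success occurs; negative binomial, r=3, p=0.244.
P(Y=13) = C(12,2) · p^3 · (1−p)^10
= 66 · 0.014527 · 0.060984 = 0.058470

0.0585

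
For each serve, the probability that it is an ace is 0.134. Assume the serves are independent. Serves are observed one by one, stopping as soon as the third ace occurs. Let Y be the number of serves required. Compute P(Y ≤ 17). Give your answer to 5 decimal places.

Finishing within 17 serves ⇔ at least 3 successes in the first 17. With X ~ Binomial(17, 0.134), P(Y ≤ 17) = 1 − P(X ≤ 2).
  k=0: C(17,0)·0.134^0·0.866^17 = 0.0866571
  k=1: C(17,1)·0.134^1·0.866^16 = 0.2279502
  k=2: C(17,2)·0.134^2·0.866^15 = 0.2821739
1 − 0.5967812 = 0.4032188

0.40322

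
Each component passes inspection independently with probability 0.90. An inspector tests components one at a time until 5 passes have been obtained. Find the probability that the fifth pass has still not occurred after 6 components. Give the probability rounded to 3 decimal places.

0.114

Needing more than 6 components ⇔ fewer than 5 successes in the first 6. With X ~ Binomial(6, 0.90), P(Y > 6) = P(X ≤ 4).
  k=0: C(6,0)·0.90^0·0.10^6 = 0.00000
  k=1: C(6,1)·0.90^1·0.10^5 = 0.00005
  k=2: C(6,2)·0.90^2·0.10^4 = 0.00121
  k=3: C(6,3)·0.90^3·0.10^3 = 0.01458
  k=4: C(6,4)·0.90^4·0.10^2 = 0.09842
P(X ≤ 4) = 0.11427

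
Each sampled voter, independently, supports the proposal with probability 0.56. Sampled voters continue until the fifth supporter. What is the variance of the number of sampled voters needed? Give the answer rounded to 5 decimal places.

Y = total sampled voters until the fifth success; negative binomial with r=5, p=0.56.
Var(Y) = r(1−p)/p² = 5·0.44 / 0.56² = 7.0153061

7.01531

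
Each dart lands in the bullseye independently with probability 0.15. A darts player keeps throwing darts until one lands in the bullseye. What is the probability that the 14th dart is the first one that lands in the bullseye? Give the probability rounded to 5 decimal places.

0.01814

Geometric (trials to first success), p = 0.15.
P(Y = 14) = (1−p)^13 · p = 0.12091 · 0.15 = 0.0181358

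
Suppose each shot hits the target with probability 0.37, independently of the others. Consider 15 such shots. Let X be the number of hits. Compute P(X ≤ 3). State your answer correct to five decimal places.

0.13509

X ~ Binomial(15, 0.37); P(X ≤ 3) = Σ C(15,k) p^k (1−p)^(15−k) over k:
  k=0: C(15,0)·0.37^0·0.63^15 = 0.0009775
  k=1: C(15,1)·0.37^1·0.63^14 = 0.0086111
  k=2: C(15,2)·0.37^2·0.63^13 = 0.0354014
  k=3: C(15,3)·0.37^3·0.63^12 = 0.0900955
Total = 0.1350855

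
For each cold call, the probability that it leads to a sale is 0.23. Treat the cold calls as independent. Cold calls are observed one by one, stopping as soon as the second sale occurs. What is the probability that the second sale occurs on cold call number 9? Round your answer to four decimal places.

Y = trial on which the second success occurs; negative binomial, r=2, p=0.23.
P(Y=9) = C(8,1) · p^2 · (1−p)^7
= 8 · 0.0529 · 0.16049 = 0.067917

0.0679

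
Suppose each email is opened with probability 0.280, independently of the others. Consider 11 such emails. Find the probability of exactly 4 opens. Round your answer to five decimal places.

X ~ Binomial(n=11, p=0.28).
P(X=4) = C(11,4) · p^4 · (1−p)^7
= 330 · 0.0061466 · 0.10031 = 0.2034574

0.20346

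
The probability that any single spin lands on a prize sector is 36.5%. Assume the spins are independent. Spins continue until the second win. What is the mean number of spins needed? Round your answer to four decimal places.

5.4795

Y = total spins until the second success; negative binomial with r=2, p=0.365.
E[Y] = r / p = 2 / 0.365 = 5.479452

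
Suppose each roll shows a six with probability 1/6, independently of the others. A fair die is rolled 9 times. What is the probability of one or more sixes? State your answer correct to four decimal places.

0.8062

P(at least one) = 1 − P(none) = 1 − (1 − 0.166667)^9
= 1 − 0.193807 = 0.806193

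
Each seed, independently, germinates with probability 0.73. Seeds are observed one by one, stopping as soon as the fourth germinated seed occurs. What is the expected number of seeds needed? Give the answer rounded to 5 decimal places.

5.47945

Y = total seeds until the fourth success; negative binomial with r=4, p=0.73.
E[Y] = r / p = 4 / 0.73 = 5.4794521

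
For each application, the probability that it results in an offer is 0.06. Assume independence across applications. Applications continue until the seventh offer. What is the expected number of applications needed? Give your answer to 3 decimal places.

Y = total applications until the seventh success; negative binomial with r=7, p=0.06.
E[Y] = r / p = 7 / 0.06 = 116.66667

116.667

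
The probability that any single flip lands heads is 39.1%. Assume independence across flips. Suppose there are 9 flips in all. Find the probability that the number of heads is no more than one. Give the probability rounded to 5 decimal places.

0.07810

X ~ Binomial(9, 0.391); P(X ≤ 1) = Σ C(9,k) p^k (1−p)^(9−k) over k:
  k=0: C(9,0)·0.391^0·0.609^9 = 0.0115227
  k=1: C(9,1)·0.391^1·0.609^8 = 0.0665821
Total = 0.0781049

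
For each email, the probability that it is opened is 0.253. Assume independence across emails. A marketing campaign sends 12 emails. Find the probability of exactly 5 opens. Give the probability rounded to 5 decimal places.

X ~ Binomial(n=12, p=0.253).
P(X=5) = C(12,5) · p^5 · (1−p)^7
= 792 · 0.0010366 · 0.12979 = 0.1065546

0.10655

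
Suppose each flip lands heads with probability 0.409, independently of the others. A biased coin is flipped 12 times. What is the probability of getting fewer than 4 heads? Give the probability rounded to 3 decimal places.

X ~ Binomial(12, 0.409); P(X ≤ 3) = Σ C(12,k) p^k (1−p)^(12−k) over k:
  k=0: C(12,0)·0.409^0·0.591^12 = 0.00182
  k=1: C(12,1)·0.409^1·0.591^11 = 0.01508
  k=2: C(12,2)·0.409^2·0.591^10 = 0.05739
  k=3: C(12,3)·0.409^3·0.591^9 = 0.13240
Total = 0.20669

0.207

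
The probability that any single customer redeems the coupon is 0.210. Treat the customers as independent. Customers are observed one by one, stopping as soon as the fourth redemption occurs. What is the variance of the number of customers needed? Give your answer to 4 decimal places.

71.6553

Y = total customers until the fourth success; negative binomial with r=4, p=0.21.
Var(Y) = r(1−p)/p² = 4·0.79 / 0.21² = 71.655329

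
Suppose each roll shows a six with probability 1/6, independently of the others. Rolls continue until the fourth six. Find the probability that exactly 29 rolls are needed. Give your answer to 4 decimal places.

0.0265

Y = trial on which the fourth success occurs; negative binomial, r=4, p=0.166667.
P(Y=29) = C(28,3) · p^4 · (1−p)^25
= 3276 · 0.0007716 · 0.010483 = 0.026498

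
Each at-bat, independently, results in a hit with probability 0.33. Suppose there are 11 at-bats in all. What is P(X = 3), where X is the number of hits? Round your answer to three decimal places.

0.241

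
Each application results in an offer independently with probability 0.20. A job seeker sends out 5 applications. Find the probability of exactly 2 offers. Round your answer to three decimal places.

0.205

X ~ Binomial(n=5, p=0.20).
P(X=2) = C(5,2) · p^2 · (1−p)^3
= 10 · 0.04 · 0.512 = 0.20480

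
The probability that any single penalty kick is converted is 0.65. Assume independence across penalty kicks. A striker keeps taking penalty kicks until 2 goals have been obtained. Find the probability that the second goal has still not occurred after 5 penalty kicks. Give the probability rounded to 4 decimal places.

0.0540

Needing more than 5 penalty kicks ⇔ fewer than 2 successes in the first 5. With X ~ Binomial(5, 0.65), P(Y > 5) = P(X ≤ 1).
  k=0: C(5,0)·0.65^0·0.35^5 = 0.005252
  k=1: C(5,1)·0.65^1·0.35^4 = 0.048770
P(X ≤ 1) = 0.054023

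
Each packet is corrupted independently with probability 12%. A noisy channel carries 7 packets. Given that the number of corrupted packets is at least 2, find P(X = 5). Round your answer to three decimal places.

0.002

X ~ Binomial(7, 0.12). Want P(X=5 | X≥2) = P(X=5) / P(X≥2).
P(X=5) = C(7,5)·0.12^5·0.88^2 = 0.00040
P(X≥2) = 1 − 0.40868 − 0.39010 = 0.20122
Ratio = 0.00040 / 0.20122 = 0.00201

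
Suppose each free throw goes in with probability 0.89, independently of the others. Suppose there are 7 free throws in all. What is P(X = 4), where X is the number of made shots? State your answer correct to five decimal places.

0.02923

X ~ Binomial(n=7, p=0.89).
P(X=4) = C(7,4) · p^4 · (1−p)^3
= 35 · 0.62742 · 0.001331 = 0.0292285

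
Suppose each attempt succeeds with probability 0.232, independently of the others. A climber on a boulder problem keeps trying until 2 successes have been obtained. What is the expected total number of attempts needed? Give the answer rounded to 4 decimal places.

8.6207

Y = total attempts until the second success; negative binomial with r=2, p=0.232.
E[Y] = r / p = 2 / 0.232 = 8.620690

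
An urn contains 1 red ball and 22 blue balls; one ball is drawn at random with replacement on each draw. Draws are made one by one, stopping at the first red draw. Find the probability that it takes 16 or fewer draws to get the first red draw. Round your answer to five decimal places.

Y = number of draws to the first success; geometric, p = 0.043478.
P(Y ≤ 16) = 1 − (1−p)^16 = 1 − 0.4910407 = 0.5089593

0.50896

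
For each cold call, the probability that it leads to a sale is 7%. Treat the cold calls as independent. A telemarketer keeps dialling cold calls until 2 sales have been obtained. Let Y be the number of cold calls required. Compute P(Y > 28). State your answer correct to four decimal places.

Needing more than 28 cold calls ⇔ fewer than 2 successes in the first 28. With X ~ Binomial(28, 0.07), P(Y > 28) = P(X ≤ 1).
  k=0: C(28,0)·0.07^0·0.93^28 = 0.131076
  k=1: C(28,1)·0.07^1·0.93^27 = 0.276246
P(X ≤ 1) = 0.407322

0.4073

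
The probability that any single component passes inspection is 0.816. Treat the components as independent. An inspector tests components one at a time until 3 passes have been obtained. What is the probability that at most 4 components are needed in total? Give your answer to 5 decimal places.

0.84326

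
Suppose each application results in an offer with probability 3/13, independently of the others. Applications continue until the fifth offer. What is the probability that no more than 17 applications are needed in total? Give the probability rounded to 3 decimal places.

Finishing within 17 applications ⇔ at least 5 successes in the first 17. With X ~ Binomial(17, 0.230769), P(Y ≤ 17) = 1 − P(X ≤ 4).
  k=0: C(17,0)·0.230769^0·0.769231^17 = 0.01156
  k=1: C(17,1)·0.230769^1·0.769231^16 = 0.05896
  k=2: C(17,2)·0.230769^2·0.769231^15 = 0.14150
  k=3: C(17,3)·0.230769^3·0.769231^14 = 0.21224
  k=4: C(17,4)·0.230769^4·0.769231^13 = 0.22286
1 − 0.64711 = 0.35289

0.353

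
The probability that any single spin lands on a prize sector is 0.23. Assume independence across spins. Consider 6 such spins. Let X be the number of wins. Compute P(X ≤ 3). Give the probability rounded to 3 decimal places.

X ~ Binomial(6, 0.23); P(X ≤ 3) = Σ C(6,k) p^k (1−p)^(6−k) over k:
  k=0: C(6,0)·0.23^0·0.77^6 = 0.20842
  k=1: C(6,1)·0.23^1·0.77^5 = 0.37354
  k=2: C(6,2)·0.23^2·0.77^4 = 0.27894
  k=3: C(6,3)·0.23^3·0.77^3 = 0.11109
Total = 0.97199

0.972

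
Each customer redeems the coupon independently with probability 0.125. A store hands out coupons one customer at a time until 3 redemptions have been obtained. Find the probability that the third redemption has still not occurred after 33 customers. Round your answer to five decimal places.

0.20113

Needing more than 33 customers ⇔ fewer than 3 successes in the first 33. With X ~ Binomial(33, 0.125), P(Y > 33) = P(X ≤ 2).
  k=0: C(33,0)·0.125^0·0.875^33 = 0.0121974
  k=1: C(33,1)·0.125^1·0.875^32 = 0.0575018
  k=2: C(33,2)·0.125^2·0.875^31 = 0.1314327
P(X ≤ 2) = 0.2011319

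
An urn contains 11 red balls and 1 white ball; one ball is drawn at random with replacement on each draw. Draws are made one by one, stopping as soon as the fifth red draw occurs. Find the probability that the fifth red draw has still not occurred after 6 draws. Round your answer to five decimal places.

0.08309

Needing more than 6 draws ⇔ fewer than 5 successes in the first 6. With X ~ Binomial(6, 0.916667), P(Y > 6) = P(X ≤ 4).
  k=0: C(6,0)·0.916667^0·0.083333^6 = 0.0000003
  k=1: C(6,1)·0.916667^1·0.083333^5 = 0.0000221
  k=2: C(6,2)·0.916667^2·0.083333^4 = 0.0006078
  k=3: C(6,3)·0.916667^3·0.083333^3 = 0.0089150
  k=4: C(6,4)·0.916667^4·0.083333^2 = 0.0735486
P(X ≤ 4) = 0.0830939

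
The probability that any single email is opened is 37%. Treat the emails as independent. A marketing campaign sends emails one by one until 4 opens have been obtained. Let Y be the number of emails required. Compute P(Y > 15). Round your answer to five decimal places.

0.13509

Needing more than 15 emails ⇔ fewer than 4 successes in the first 15. With X ~ Binomial(15, 0.37), P(Y > 15) = P(X ≤ 3).
  k=0: C(15,0)·0.37^0·0.63^15 = 0.0009775
  k=1: C(15,1)·0.37^1·0.63^14 = 0.0086111
  k=2: C(15,2)·0.37^2·0.63^13 = 0.0354014
  k=3: C(15,3)·0.37^3·0.63^12 = 0.0900955
P(X ≤ 3) = 0.1350855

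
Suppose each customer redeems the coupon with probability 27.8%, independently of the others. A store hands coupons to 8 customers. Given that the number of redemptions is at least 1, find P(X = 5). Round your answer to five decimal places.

X ~ Binomial(8, 0.278). Want P(X=5 | X≥1) = P(X=5) / P(X≥1).
P(X=5) = C(8,5)·0.278^5·0.722^3 = 0.0349964
P(X≥1) = 1 − 0.0738410 = 0.9261590
Ratio = 0.0349964 / 0.9261590 = 0.0377866

0.03779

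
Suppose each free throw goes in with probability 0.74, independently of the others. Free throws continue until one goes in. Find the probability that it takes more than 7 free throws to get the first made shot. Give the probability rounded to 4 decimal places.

Y = number of free throws to the first success; geometric, p = 0.74.
P(Y > 7) = P(first 7 all fail) = (1−p)^7 = 0.000080

0.0001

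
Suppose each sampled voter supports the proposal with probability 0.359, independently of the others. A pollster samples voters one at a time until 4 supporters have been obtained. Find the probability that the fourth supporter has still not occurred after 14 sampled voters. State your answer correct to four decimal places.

Needing more than 14 sampled voters ⇔ fewer than 4 successes in the first 14. With X ~ Binomial(14, 0.359), P(Y > 14) = P(X ≤ 3).
  k=0: C(14,0)·0.359^0·0.641^14 = 0.001977
  k=1: C(14,1)·0.359^1·0.641^13 = 0.015502
  k=2: C(14,2)·0.359^2·0.641^12 = 0.056432
  k=3: C(14,3)·0.359^3·0.641^11 = 0.126422
P(X ≤ 3) = 0.200333

0.2003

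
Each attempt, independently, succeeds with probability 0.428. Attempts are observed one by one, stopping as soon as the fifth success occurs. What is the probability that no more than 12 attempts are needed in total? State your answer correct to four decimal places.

Finishing within 12 attempts ⇔ at least 5 successes in the first 12. With X ~ Binomial(12, 0.428), P(Y ≤ 12) = 1 − P(X ≤ 4).
  k=0: C(12,0)·0.428^0·0.572^12 = 0.001227
  k=1: C(12,1)·0.428^1·0.572^11 = 0.011015
  k=2: C(12,2)·0.428^2·0.572^10 = 0.045331
  k=3: C(12,3)·0.428^3·0.572^9 = 0.113062
  k=4: C(12,4)·0.428^4·0.572^8 = 0.190348
1 − 0.360983 = 0.639017

0.6390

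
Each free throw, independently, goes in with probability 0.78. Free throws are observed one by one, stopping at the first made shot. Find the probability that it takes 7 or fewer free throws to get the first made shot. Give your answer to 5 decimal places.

0.99998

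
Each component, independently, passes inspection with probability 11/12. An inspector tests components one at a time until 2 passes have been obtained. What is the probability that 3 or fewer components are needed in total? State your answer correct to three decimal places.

Finishing within 3 components ⇔ at least 2 successes in the first 3. With X ~ Binomial(3, 0.916667), P(Y ≤ 3) = 1 − P(X ≤ 1).
  k=0: C(3,0)·0.916667^0·0.083333^3 = 0.00058
  k=1: C(3,1)·0.916667^1·0.083333^2 = 0.01910
1 − 0.01968 = 0.98032

0.980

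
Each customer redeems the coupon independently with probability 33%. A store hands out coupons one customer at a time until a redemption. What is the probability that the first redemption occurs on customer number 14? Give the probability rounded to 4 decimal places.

0.0018

Geometric (trials to first success), p = 0.33.
P(Y = 14) = (1−p)^13 · p = 0.0054824 · 0.33 = 0.001809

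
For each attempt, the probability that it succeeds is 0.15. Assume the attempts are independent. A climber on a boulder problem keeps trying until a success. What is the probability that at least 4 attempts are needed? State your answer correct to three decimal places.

0.614

Y = number of attempts to the first success; geometric, p = 0.15.
P(Y > 3) = P(first 3 all fail) = (1−p)^3 = 0.61413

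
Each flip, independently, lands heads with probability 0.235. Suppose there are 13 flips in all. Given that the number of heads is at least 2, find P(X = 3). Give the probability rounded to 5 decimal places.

0.30098

X ~ Binomial(13, 0.235). Want P(X=3 | X≥2) = P(X=3) / P(X≥2).
P(X=3) = C(13,3)·0.235^3·0.765^10 = 0.2547909
P(X≥2) = 1 − 0.0307326 − 0.1227294 = 0.8465381
Ratio = 0.2547909 / 0.8465381 = 0.3009799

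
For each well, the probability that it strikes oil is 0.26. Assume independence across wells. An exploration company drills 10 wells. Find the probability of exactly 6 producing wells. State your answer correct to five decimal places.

X ~ Binomial(n=10, p=0.26).
P(X=6) = C(10,6) · p^6 · (1−p)^4
= 210 · 0.00030892 · 0.29987 = 0.0194530

0.01945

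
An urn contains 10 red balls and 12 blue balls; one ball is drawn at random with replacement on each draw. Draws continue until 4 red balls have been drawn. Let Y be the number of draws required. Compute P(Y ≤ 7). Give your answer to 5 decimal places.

0.40139

Finishing within 7 draws ⇔ at least 4 successes in the first 7. With X ~ Binomial(7, 0.454545), P(Y ≤ 7) = 1 − P(X ≤ 3).
  k=0: C(7,0)·0.454545^0·0.545455^7 = 0.0143651
  k=1: C(7,1)·0.454545^1·0.545455^6 = 0.0837967
  k=2: C(7,2)·0.454545^2·0.545455^5 = 0.2094917
  k=3: C(7,3)·0.454545^3·0.545455^4 = 0.2909607
1 − 0.5986141 = 0.4013859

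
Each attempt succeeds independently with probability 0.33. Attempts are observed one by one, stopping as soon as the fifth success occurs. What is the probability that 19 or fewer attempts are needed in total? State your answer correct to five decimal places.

0.80374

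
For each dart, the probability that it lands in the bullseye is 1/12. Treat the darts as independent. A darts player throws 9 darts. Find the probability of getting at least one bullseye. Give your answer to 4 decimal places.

P(at least one) = 1 − P(none) = 1 − (1 − 0.083333)^9
= 1 − 0.456986 = 0.543014

0.5430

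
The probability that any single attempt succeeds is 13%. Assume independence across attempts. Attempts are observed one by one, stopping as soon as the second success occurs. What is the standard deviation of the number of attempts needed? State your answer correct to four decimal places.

Y = total attempts until the second success; negative binomial with r=2, p=0.13.
SD(Y) = √[r(1−p)/p²] = √(102.958580) = 10.146851

10.1469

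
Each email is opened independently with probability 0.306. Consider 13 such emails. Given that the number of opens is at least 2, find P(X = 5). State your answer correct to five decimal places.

X ~ Binomial(13, 0.306). Want P(X=5 | X≥2) = P(X=5) / P(X≥2).
P(X=5) = C(13,5)·0.306^5·0.694^8 = 0.1858067
P(X≥2) = 1 − 0.0086631 − 0.0496568 = 0.9416801
Ratio = 0.1858067 / 0.9416801 = 0.1973141

0.19731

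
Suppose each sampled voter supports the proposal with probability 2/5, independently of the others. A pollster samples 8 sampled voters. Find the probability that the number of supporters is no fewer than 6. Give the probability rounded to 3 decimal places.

X ~ Binomial(8, 0.40); P(X ≥ 6) = Σ C(8,k) p^k (1−p)^(8−k) over k:
  k=6: C(8,6)·0.40^6·0.60^2 = 0.04129
  k=7: C(8,7)·0.40^7·0.60^1 = 0.00786
  k=8: C(8,8)·0.40^8·0.60^0 = 0.00066
Total = 0.04981

0.050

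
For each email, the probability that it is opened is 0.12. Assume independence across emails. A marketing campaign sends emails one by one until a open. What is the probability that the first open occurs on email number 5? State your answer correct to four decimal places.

Geometric (trials to first success), p = 0.12.
P(Y = 5) = (1−p)^4 · p = 0.5997 · 0.12 = 0.071963

0.0720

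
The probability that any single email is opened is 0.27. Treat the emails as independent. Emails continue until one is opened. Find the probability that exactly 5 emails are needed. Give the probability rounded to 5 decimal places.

0.07668

Geometric (trials to first success), p = 0.27.
P(Y = 5) = (1−p)^4 · p = 0.28398 · 0.27 = 0.0766753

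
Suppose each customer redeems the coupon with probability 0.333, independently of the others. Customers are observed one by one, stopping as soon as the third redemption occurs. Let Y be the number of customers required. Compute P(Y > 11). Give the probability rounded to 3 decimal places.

Needing more than 11 customers ⇔ fewer than 3 successes in the first 11. With X ~ Binomial(11, 0.333), P(Y > 11) = P(X ≤ 2).
  k=0: C(11,0)·0.333^0·0.667^11 = 0.01162
  k=1: C(11,1)·0.333^1·0.667^10 = 0.06384
  k=2: C(11,2)·0.333^2·0.667^9 = 0.15936
P(X ≤ 2) = 0.23483

0.235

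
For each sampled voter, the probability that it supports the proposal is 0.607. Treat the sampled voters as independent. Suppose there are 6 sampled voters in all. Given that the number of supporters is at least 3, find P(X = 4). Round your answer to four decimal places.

X ~ Binomial(6, 0.607). Want P(X=4 | X≥3) = P(X=4) / P(X≥3).
P(X=4) = C(6,4)·0.607^4·0.393^2 = 0.314508
P(X≥3) = 1 − 0.003684 − 0.034143 − 0.131837 = 0.830335
Ratio = 0.314508 / 0.830335 = 0.378772

0.3788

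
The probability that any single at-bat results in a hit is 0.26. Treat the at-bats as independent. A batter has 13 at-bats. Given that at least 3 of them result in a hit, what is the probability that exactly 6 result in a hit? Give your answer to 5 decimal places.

X ~ Binomial(13, 0.26). Want P(X=6 | X≥3) = P(X=6) / P(X≥3).
P(X=6) = C(13,6)·0.26^6·0.74^7 = 0.0644139
P(X≥3) = 1 − 0.0199532 − 0.0911375 − 0.1921278 = 0.6967815
Ratio = 0.0644139 / 0.6967815 = 0.0924449

0.09244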